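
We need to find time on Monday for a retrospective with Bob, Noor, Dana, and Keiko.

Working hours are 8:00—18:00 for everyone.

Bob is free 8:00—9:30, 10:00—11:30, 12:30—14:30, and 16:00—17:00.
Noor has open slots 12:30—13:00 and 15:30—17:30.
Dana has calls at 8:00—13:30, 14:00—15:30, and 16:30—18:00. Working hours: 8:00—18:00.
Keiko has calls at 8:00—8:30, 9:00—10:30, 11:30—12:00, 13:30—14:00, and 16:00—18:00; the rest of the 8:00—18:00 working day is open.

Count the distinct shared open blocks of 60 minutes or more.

Dana free within 08:00–18:00: 13:30–14:00, 15:30–16:30.
Keiko free within 08:00–18:00: 08:30–09:00, 10:30–11:30, 12:00–13:30, 14:00–16:00.
Bob ∩ Noor: 12:30–13:00, 16:00–17:00.
Bob ∩ Noor ∩ Dana: 16:00–16:30.
Bob ∩ Noor ∩ Dana ∩ Keiko: (none).
Windows ≥ 60 min: (none).
That's 0 windows.

0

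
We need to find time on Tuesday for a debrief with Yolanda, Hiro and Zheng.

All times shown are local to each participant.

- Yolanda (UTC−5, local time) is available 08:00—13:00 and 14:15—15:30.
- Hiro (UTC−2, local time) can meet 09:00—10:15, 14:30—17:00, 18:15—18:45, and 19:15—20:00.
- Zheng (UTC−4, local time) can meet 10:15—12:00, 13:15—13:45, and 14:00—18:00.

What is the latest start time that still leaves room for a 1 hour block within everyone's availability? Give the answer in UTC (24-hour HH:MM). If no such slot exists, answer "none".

none

Yolanda → UTC: 13:00–18:00, 19:15–20:30.
Hiro → UTC: 11:00–12:15, 16:30–19:00, 20:15–20:45, 21:15–22:00.
Zheng → UTC: 14:15–16:00, 17:15–17:45, 18:00–22:00.
Yolanda ∩ Hiro: 16:30–18:00, 20:15–20:30.
Yolanda ∩ Hiro ∩ Zheng: 17:15–17:45, 20:15–20:30.
Windows ≥ 60 min: (none).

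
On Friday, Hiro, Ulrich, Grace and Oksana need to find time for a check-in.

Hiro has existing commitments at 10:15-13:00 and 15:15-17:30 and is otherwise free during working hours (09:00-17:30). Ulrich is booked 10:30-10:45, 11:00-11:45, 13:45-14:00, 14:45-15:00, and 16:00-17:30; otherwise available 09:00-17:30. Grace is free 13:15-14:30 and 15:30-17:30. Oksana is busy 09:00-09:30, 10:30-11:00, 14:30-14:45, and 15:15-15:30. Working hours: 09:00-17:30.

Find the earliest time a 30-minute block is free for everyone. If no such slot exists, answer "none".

Hiro free within 09:00–17:30: 09:00–10:15, 13:00–15:15.
Ulrich free within 09:00–17:30: 09:00–10:30, 10:45–11:00, 11:45–13:45, 14:00–14:45, 15:00–16:00.
Oksana free within 09:00–17:30: 09:30–10:30, 11:00–14:30, 14:45–15:15, 15:30–17:30.
Hiro ∩ Ulrich: 09:00–10:15, 13:00–13:45, 14:00–14:45, 15:00–15:15.
Hiro ∩ Ulrich ∩ Grace: 13:15–13:45, 14:00–14:30.
Hiro ∩ Ulrich ∩ Grace ∩ Oksana: 13:15–13:45, 14:00–14:30.
Windows ≥ 30 min: 13:15–13:45, 14:00–14:30.
Earliest such window starts at 13:15.

13:15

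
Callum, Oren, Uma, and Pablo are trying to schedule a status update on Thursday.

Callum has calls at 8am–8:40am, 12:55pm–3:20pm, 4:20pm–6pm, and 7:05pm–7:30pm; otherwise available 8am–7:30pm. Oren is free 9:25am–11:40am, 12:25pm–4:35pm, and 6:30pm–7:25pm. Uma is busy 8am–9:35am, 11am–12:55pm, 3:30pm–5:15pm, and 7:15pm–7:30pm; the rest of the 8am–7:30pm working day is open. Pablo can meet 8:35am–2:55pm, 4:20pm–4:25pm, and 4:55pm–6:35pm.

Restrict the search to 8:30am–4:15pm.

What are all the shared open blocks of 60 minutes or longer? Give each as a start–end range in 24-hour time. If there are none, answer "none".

09:35–11:00

Callum free within 08:00–19:30: 08:40–12:55, 15:20–16:20, 18:00–19:05.
Uma free within 08:00–19:30: 09:35–11:00, 12:55–15:30, 17:15–19:15.
Callum ∩ Oren: 09:25–11:40, 12:25–12:55, 15:20–16:20, 18:30–19:05.
Callum ∩ Oren ∩ Uma: 09:35–11:00, 15:20–15:30, 18:30–19:05.
Callum ∩ Oren ∩ Uma ∩ Pablo: 09:35–11:00, 18:30–18:35.
Restricted to 08:30–16:15: 09:35–11:00.
Windows ≥ 60 min: 09:35–11:00.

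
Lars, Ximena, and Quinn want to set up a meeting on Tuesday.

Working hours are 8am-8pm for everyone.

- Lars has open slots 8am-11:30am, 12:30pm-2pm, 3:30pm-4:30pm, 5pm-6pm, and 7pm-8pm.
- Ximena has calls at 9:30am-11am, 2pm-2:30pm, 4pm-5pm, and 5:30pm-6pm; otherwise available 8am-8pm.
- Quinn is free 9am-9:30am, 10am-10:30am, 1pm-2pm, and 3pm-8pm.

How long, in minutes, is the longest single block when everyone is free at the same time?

60 minutes

Ximena free within 08:00–20:00: 08:00–09:30, 11:00–14:00, 14:30–16:00, 17:00–17:30, 18:00–20:00.
Lars ∩ Ximena: 08:00–09:30, 11:00–11:30, 12:30–14:00, 15:30–16:00, 17:00–17:30, 19:00–20:00.
Lars ∩ Ximena ∩ Quinn: 09:00–09:30, 13:00–14:00, 15:30–16:00, 17:00–17:30, 19:00–20:00.
Common window lengths: 30, 60, 30, 30, 60 min; longest is 60.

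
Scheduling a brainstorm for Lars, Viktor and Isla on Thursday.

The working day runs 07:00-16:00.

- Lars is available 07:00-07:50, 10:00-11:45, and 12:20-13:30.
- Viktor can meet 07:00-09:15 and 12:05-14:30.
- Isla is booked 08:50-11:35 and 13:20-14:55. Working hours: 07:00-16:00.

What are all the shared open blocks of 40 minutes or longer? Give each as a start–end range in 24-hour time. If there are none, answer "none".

07:00–07:50, 12:20–13:20

Isla free within 07:00–16:00: 07:00–08:50, 11:35–13:20, 14:55–16:00.
Lars ∩ Viktor: 07:00–07:50, 12:20–13:30.
Lars ∩ Viktor ∩ Isla: 07:00–07:50, 12:20–13:20.
Windows ≥ 40 min: 07:00–07:50, 12:20–13:20.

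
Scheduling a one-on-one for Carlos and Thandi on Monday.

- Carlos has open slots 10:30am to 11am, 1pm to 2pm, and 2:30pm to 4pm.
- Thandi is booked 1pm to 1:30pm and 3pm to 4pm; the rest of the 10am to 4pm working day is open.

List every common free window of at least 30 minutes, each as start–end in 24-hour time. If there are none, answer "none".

10:30–11:00, 13:30–14:00, 14:30–15:00

Thandi free within 10:00–16:00: 10:00–13:00, 13:30–15:00.
Carlos ∩ Thandi: 10:30–11:00, 13:30–14:00, 14:30–15:00.
Windows ≥ 30 min: 10:30–11:00, 13:30–14:00, 14:30–15:00.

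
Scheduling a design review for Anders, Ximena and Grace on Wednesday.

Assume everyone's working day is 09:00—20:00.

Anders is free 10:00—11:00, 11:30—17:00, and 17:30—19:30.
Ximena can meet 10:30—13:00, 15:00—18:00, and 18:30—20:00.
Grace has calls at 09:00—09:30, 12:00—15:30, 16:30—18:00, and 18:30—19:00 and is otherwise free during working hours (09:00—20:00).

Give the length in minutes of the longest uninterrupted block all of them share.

60 minutes

Grace free within 09:00–20:00: 09:30–12:00, 15:30–16:30, 18:00–18:30, 19:00–20:00.
Anders ∩ Ximena: 10:30–11:00, 11:30–13:00, 15:00–17:00, 17:30–18:00, 18:30–19:30.
Anders ∩ Ximena ∩ Grace: 10:30–11:00, 11:30–12:00, 15:30–16:30, 19:00–19:30.
Common window lengths: 30, 30, 60, 30 min; longest is 60.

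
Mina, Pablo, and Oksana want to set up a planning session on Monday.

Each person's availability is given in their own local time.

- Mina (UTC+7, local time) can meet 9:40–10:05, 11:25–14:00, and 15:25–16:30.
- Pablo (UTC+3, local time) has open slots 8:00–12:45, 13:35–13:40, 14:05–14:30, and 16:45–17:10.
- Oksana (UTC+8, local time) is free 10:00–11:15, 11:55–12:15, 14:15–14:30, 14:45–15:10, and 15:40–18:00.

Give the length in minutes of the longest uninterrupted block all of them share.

Mina → UTC: 02:40–03:05, 04:25–07:00, 08:25–09:30.
Pablo → UTC: 05:00–09:45, 10:35–10:40, 11:05–11:30, 13:45–14:10.
Oksana → UTC: 02:00–03:15, 03:55–04:15, 06:15–06:30, 06:45–07:10, 07:40–10:00.
Mina ∩ Pablo: 05:00–07:00, 08:25–09:30.
Mina ∩ Pablo ∩ Oksana: 06:15–06:30, 06:45–07:00, 08:25–09:30.
Common window lengths: 15, 15, 65 min; longest is 65.

65 minutes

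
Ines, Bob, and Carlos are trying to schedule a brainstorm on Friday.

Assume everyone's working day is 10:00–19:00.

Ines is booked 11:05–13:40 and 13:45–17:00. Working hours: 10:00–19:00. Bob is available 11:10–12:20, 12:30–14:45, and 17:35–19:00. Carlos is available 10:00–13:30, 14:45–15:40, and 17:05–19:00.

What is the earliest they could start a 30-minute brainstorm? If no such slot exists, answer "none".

17:35

Ines free within 10:00–19:00: 10:00–11:05, 13:40–13:45, 17:00–19:00.
Ines ∩ Bob: 13:40–13:45, 17:35–19:00.
Ines ∩ Bob ∩ Carlos: 17:35–19:00.
Windows ≥ 30 min: 17:35–19:00.
Earliest such window starts at 17:35.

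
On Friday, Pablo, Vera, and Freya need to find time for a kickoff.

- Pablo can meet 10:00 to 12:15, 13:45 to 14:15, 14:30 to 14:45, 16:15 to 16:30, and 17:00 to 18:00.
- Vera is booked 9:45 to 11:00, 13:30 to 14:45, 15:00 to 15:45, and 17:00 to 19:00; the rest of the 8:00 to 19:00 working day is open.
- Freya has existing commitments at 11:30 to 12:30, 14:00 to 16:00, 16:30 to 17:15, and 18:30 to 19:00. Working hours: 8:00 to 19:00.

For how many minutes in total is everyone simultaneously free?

45 minutes

Vera free within 08:00–19:00: 08:00–09:45, 11:00–13:30, 14:45–15:00, 15:45–17:00.
Freya free within 08:00–19:00: 08:00–11:30, 12:30–14:00, 16:00–16:30, 17:15–18:30.
Pablo ∩ Vera: 11:00–12:15, 16:15–16:30.
Pablo ∩ Vera ∩ Freya: 11:00–11:30, 16:15–16:30.
Total common minutes: 30 + 15 = 45.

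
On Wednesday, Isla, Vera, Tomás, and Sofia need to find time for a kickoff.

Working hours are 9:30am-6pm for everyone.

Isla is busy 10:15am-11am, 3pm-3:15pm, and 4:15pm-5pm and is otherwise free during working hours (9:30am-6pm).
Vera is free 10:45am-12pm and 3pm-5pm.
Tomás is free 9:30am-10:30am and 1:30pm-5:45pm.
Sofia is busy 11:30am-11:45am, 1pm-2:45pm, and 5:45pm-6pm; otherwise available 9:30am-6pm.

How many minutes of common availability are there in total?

Isla free within 09:30–18:00: 09:30–10:15, 11:00–15:00, 15:15–16:15, 17:00–18:00.
Sofia free within 09:30–18:00: 09:30–11:30, 11:45–13:00, 14:45–17:45.
Isla ∩ Vera: 11:00–12:00, 15:15–16:15.
Isla ∩ Vera ∩ Tomás: 15:15–16:15.
Isla ∩ Vera ∩ Tomás ∩ Sofia: 15:15–16:15.
Total common minutes: 60.

60 minutes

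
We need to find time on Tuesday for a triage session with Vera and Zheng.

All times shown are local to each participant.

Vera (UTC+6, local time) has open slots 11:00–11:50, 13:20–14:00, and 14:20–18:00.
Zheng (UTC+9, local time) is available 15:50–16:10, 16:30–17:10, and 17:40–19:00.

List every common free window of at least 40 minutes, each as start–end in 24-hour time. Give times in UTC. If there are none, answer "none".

08:40–10:00

Vera → UTC: 05:00–05:50, 07:20–08:00, 08:20–12:00.
Zheng → UTC: 06:50–07:10, 07:30–08:10, 08:40–10:00.
Vera ∩ Zheng: 07:30–08:00, 08:40–10:00.
Windows ≥ 40 min: 08:40–10:00.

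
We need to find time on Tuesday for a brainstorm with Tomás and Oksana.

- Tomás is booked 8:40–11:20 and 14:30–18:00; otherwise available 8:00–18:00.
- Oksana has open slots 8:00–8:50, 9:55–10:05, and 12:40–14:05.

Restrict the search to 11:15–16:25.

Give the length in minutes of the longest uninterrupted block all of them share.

Tomás free within 08:00–18:00: 08:00–08:40, 11:20–14:30.
Tomás ∩ Oksana: 08:00–08:40, 12:40–14:05.
Restricted to 11:15–16:25: 12:40–14:05.
Single common window of 85 minutes.

85 minutes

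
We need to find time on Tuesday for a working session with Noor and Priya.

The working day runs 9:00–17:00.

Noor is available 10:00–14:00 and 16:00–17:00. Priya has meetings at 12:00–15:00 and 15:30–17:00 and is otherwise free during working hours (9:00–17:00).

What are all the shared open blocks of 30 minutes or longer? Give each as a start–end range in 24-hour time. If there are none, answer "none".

10:00–12:00

Priya free within 09:00–17:00: 09:00–12:00, 15:00–15:30.
Noor ∩ Priya: 10:00–12:00.
Windows ≥ 30 min: 10:00–12:00.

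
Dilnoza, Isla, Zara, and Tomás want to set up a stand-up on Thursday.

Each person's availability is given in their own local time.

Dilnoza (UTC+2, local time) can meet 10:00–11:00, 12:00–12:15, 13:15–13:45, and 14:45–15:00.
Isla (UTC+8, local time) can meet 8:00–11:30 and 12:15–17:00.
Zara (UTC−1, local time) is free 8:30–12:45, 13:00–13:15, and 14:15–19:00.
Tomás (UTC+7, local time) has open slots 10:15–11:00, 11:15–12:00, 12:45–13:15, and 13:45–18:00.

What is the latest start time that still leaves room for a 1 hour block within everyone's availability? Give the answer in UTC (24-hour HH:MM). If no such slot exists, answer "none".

Dilnoza → UTC: 08:00–09:00, 10:00–10:15, 11:15–11:45, 12:45–13:00.
Isla → UTC: 00:00–03:30, 04:15–09:00.
Zara → UTC: 09:30–13:45, 14:00–14:15, 15:15–20:00.
Tomás → UTC: 03:15–04:00, 04:15–05:00, 05:45–06:15, 06:45–11:00.
Dilnoza ∩ Isla: 08:00–09:00.
Dilnoza ∩ Isla ∩ Zara: (none).
Dilnoza ∩ Isla ∩ Zara ∩ Tomás: (none).
Windows ≥ 60 min: (none).

none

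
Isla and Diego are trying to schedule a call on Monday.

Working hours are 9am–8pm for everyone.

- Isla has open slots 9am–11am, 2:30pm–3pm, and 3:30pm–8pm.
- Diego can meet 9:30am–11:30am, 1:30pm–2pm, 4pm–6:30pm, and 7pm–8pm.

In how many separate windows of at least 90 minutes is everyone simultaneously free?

Isla ∩ Diego: 09:30–11:00, 16:00–18:30, 19:00–20:00.
Windows ≥ 90 min: 09:30–11:00, 16:00–18:30.
That's 2 windows.

2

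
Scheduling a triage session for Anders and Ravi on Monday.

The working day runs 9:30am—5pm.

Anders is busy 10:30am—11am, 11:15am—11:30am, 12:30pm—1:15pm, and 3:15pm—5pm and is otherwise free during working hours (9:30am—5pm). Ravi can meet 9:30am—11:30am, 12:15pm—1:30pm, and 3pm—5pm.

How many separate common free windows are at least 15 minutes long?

5

Anders free within 09:30–17:00: 09:30–10:30, 11:00–11:15, 11:30–12:30, 13:15–15:15.
Anders ∩ Ravi: 09:30–10:30, 11:00–11:15, 12:15–12:30, 13:15–13:30, 15:00–15:15.
Windows ≥ 15 min: 09:30–10:30, 11:00–11:15, 12:15–12:30, 13:15–13:30, 15:00–15:15.
That's 5 windows.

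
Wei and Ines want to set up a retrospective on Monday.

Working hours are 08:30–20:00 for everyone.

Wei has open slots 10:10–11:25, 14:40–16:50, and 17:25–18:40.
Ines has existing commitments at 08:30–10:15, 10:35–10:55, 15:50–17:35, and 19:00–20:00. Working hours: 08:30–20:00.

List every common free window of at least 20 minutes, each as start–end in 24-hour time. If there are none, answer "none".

10:15–10:35, 10:55–11:25, 14:40–15:50, 17:35–18:40

Ines free within 08:30–20:00: 10:15–10:35, 10:55–15:50, 17:35–19:00.
Wei ∩ Ines: 10:15–10:35, 10:55–11:25, 14:40–15:50, 17:35–18:40.
Windows ≥ 20 min: 10:15–10:35, 10:55–11:25, 14:40–15:50, 17:35–18:40.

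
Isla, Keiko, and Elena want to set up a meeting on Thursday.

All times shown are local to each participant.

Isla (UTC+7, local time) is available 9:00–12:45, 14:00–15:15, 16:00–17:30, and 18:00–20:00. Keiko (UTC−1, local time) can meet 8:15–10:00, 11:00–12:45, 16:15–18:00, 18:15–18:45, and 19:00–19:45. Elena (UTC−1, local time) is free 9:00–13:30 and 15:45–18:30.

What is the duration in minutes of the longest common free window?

Isla → UTC: 02:00–05:45, 07:00–08:15, 09:00–10:30, 11:00–13:00.
Keiko → UTC: 09:15–11:00, 12:00–13:45, 17:15–19:00, 19:15–19:45, 20:00–20:45.
Elena → UTC: 10:00–14:30, 16:45–19:30.
Isla ∩ Keiko: 09:15–10:30, 12:00–13:00.
Isla ∩ Keiko ∩ Elena: 10:00–10:30, 12:00–13:00.
Common window lengths: 30, 60 min; longest is 60.

60 minutes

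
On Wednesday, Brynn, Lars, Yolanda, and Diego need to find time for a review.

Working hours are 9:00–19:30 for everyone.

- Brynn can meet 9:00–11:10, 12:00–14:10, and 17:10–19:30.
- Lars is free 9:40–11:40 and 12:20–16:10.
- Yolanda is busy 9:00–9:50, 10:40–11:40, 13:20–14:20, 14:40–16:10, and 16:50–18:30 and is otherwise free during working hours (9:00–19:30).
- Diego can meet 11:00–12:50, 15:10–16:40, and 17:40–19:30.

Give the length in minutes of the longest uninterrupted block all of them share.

Yolanda free within 09:00–19:30: 09:50–10:40, 11:40–13:20, 14:20–14:40, 16:10–16:50, 18:30–19:30.
Brynn ∩ Lars: 09:40–11:10, 12:20–14:10.
Brynn ∩ Lars ∩ Yolanda: 09:50–10:40, 12:20–13:20.
Brynn ∩ Lars ∩ Yolanda ∩ Diego: 12:20–12:50.
Single common window of 30 minutes.

30 minutes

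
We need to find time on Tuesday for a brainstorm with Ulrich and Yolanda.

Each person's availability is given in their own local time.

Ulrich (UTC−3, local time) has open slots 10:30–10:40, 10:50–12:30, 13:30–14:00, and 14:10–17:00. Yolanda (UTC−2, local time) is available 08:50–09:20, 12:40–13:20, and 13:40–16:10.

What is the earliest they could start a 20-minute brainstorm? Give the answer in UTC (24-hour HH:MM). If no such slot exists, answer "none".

14:40

Ulrich → UTC: 13:30–13:40, 13:50–15:30, 16:30–17:00, 17:10–20:00.
Yolanda → UTC: 10:50–11:20, 14:40–15:20, 15:40–18:10.
Ulrich ∩ Yolanda: 14:40–15:20, 16:30–17:00, 17:10–18:10.
Windows ≥ 20 min: 14:40–15:20, 16:30–17:00, 17:10–18:10.
Earliest such window starts at 14:40.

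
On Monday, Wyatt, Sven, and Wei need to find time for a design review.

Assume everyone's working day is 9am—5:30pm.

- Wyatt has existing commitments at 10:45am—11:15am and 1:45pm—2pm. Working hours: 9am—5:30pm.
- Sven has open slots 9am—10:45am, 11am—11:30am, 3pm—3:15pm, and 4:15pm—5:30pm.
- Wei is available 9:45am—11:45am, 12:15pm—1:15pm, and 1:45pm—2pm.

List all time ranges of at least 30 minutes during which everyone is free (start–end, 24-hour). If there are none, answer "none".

Wyatt free within 09:00–17:30: 09:00–10:45, 11:15–13:45, 14:00–17:30.
Wyatt ∩ Sven: 09:00–10:45, 11:15–11:30, 15:00–15:15, 16:15–17:30.
Wyatt ∩ Sven ∩ Wei: 09:45–10:45, 11:15–11:30.
Windows ≥ 30 min: 09:45–10:45.

09:45–10:45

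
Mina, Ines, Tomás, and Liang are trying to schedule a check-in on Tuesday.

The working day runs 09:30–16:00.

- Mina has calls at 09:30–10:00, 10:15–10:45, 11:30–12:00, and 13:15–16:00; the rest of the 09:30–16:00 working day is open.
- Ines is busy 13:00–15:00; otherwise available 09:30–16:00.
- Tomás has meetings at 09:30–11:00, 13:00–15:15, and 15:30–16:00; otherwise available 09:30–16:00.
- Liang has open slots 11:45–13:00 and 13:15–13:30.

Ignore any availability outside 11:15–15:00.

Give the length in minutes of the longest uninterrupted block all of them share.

60 minutes

Mina free within 09:30–16:00: 10:00–10:15, 10:45–11:30, 12:00–13:15.
Ines free within 09:30–16:00: 09:30–13:00, 15:00–16:00.
Tomás free within 09:30–16:00: 11:00–13:00, 15:15–15:30.
Mina ∩ Ines: 10:00–10:15, 10:45–11:30, 12:00–13:00.
Mina ∩ Ines ∩ Tomás: 11:00–11:30, 12:00–13:00.
Mina ∩ Ines ∩ Tomás ∩ Liang: 12:00–13:00.
Restricted to 11:15–15:00: 12:00–13:00.
Single common window of 60 minutes.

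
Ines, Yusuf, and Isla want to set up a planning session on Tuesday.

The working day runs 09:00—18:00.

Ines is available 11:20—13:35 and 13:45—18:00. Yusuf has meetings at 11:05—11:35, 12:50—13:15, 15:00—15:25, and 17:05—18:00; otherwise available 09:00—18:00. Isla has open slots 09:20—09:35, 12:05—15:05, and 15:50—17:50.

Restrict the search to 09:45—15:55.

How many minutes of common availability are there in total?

145 minutes

Yusuf free within 09:00–18:00: 09:00–11:05, 11:35–12:50, 13:15–15:00, 15:25–17:05.
Ines ∩ Yusuf: 11:35–12:50, 13:15–13:35, 13:45–15:00, 15:25–17:05.
Ines ∩ Yusuf ∩ Isla: 12:05–12:50, 13:15–13:35, 13:45–15:00, 15:50–17:05.
Restricted to 09:45–15:55: 12:05–12:50, 13:15–13:35, 13:45–15:00, 15:50–15:55.
Total common minutes: 45 + 20 + 75 + 5 = 145.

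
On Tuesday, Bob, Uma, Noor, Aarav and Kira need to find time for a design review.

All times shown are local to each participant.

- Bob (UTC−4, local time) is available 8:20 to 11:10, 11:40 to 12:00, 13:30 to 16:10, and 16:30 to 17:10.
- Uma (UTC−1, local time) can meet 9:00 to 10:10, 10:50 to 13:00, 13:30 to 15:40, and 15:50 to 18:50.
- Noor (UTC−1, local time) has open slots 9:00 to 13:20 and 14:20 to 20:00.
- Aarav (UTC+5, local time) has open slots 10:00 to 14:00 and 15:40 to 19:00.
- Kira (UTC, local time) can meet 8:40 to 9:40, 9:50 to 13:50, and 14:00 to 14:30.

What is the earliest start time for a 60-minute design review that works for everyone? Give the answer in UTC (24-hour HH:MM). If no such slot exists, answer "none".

12:20

Bob → UTC: 12:20–15:10, 15:40–16:00, 17:30–20:10, 20:30–21:10.
Uma → UTC: 10:00–11:10, 11:50–14:00, 14:30–16:40, 16:50–19:50.
Noor → UTC: 10:00–14:20, 15:20–21:00.
Aarav → UTC: 05:00–09:00, 10:40–14:00.
Kira → UTC: 08:40–09:40, 09:50–13:50, 14:00–14:30.
Bob ∩ Uma: 12:20–14:00, 14:30–15:10, 15:40–16:00, 17:30–19:50.
Bob ∩ Uma ∩ Noor: 12:20–14:00, 15:40–16:00, 17:30–19:50.
Bob ∩ Uma ∩ Noor ∩ Aarav: 12:20–14:00.
Bob ∩ Uma ∩ Noor ∩ Aarav ∩ Kira: 12:20–13:50.
Windows ≥ 60 min: 12:20–13:50.
Earliest such window starts at 12:20.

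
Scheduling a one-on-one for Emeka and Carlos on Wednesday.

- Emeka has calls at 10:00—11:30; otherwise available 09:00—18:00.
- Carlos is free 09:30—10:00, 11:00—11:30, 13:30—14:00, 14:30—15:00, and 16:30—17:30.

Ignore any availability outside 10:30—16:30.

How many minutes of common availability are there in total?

60 minutes

Emeka free within 09:00–18:00: 09:00–10:00, 11:30–18:00.
Emeka ∩ Carlos: 09:30–10:00, 13:30–14:00, 14:30–15:00, 16:30–17:30.
Restricted to 10:30–16:30: 13:30–14:00, 14:30–15:00.
Total common minutes: 30 + 30 = 60.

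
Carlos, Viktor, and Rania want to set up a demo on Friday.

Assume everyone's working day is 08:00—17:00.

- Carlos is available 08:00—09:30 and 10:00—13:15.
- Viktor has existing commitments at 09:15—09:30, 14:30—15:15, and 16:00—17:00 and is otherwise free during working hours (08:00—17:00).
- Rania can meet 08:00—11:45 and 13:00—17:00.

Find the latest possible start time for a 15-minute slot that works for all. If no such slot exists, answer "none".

Viktor free within 08:00–17:00: 08:00–09:15, 09:30–14:30, 15:15–16:00.
Carlos ∩ Viktor: 08:00–09:15, 10:00–13:15.
Carlos ∩ Viktor ∩ Rania: 08:00–09:15, 10:00–11:45, 13:00–13:15.
Windows ≥ 15 min: 08:00–09:15, 10:00–11:45, 13:00–13:15.
Latest start in the last window 13:00–13:15 is 13:15 − 15 min = 13:00.

13:00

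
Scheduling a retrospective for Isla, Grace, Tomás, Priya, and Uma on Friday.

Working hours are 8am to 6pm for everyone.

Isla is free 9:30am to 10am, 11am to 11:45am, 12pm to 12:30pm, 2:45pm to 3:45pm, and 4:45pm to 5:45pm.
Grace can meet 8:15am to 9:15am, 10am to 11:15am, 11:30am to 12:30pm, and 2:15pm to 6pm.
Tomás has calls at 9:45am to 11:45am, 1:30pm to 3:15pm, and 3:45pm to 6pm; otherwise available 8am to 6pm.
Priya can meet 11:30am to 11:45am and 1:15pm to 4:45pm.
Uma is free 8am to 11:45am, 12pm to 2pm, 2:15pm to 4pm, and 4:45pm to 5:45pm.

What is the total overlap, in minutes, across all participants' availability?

Tomás free within 08:00–18:00: 08:00–09:45, 11:45–13:30, 15:15–15:45.
Isla ∩ Grace: 11:00–11:15, 11:30–11:45, 12:00–12:30, 14:45–15:45, 16:45–17:45.
Isla ∩ Grace ∩ Tomás: 12:00–12:30, 15:15–15:45.
Isla ∩ Grace ∩ Tomás ∩ Priya: 15:15–15:45.
Isla ∩ Grace ∩ Tomás ∩ Priya ∩ Uma: 15:15–15:45.
Total common minutes: 30.

30 minutes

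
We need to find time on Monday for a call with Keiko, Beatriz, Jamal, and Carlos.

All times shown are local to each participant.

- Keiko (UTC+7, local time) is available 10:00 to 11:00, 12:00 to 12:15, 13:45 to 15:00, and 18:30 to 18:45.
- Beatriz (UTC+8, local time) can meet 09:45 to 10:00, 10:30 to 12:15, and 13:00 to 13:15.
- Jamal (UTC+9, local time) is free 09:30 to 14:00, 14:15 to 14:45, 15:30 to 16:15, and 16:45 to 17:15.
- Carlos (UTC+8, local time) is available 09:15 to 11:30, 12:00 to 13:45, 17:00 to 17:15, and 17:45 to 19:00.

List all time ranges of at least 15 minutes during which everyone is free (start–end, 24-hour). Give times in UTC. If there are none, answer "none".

03:00–03:30

Keiko → UTC: 03:00–04:00, 05:00–05:15, 06:45–08:00, 11:30–11:45.
Beatriz → UTC: 01:45–02:00, 02:30–04:15, 05:00–05:15.
Jamal → UTC: 00:30–05:00, 05:15–05:45, 06:30–07:15, 07:45–08:15.
Carlos → UTC: 01:15–03:30, 04:00–05:45, 09:00–09:15, 09:45–11:00.
Keiko ∩ Beatriz: 03:00–04:00, 05:00–05:15.
Keiko ∩ Beatriz ∩ Jamal: 03:00–04:00.
Keiko ∩ Beatriz ∩ Jamal ∩ Carlos: 03:00–03:30.
Windows ≥ 15 min: 03:00–03:30.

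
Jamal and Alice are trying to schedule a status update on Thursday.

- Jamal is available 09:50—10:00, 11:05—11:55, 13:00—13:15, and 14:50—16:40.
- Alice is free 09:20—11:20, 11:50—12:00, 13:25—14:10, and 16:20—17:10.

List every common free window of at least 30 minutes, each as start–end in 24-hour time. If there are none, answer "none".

none

Jamal ∩ Alice: 09:50–10:00, 11:05–11:20, 11:50–11:55, 16:20–16:40.
Windows ≥ 30 min: (none).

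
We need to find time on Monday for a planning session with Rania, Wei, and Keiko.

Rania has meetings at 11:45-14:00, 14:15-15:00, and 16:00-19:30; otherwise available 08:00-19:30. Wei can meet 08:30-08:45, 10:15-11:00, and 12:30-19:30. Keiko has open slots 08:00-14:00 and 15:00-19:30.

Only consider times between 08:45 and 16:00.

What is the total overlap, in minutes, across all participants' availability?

105 minutes

Rania free within 08:00–19:30: 08:00–11:45, 14:00–14:15, 15:00–16:00.
Rania ∩ Wei: 08:30–08:45, 10:15–11:00, 14:00–14:15, 15:00–16:00.
Rania ∩ Wei ∩ Keiko: 08:30–08:45, 10:15–11:00, 15:00–16:00.
Restricted to 08:45–16:00: 10:15–11:00, 15:00–16:00.
Total common minutes: 45 + 60 = 105.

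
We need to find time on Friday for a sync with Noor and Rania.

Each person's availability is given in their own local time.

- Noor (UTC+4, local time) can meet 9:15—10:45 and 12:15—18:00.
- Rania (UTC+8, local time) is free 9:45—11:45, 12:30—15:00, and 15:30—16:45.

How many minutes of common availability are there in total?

Noor → UTC: 05:15–06:45, 08:15–14:00.
Rania → UTC: 01:45–03:45, 04:30–07:00, 07:30–08:45.
Noor ∩ Rania: 05:15–06:45, 08:15–08:45.
Total common minutes: 90 + 30 = 120.

120 minutes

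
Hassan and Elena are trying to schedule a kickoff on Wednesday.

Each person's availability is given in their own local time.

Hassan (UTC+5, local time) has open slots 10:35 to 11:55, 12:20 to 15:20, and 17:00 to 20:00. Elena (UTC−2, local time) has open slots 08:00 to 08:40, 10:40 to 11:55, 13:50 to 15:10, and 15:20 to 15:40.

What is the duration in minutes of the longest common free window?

75 minutes

Hassan → UTC: 05:35–06:55, 07:20–10:20, 12:00–15:00.
Elena → UTC: 10:00–10:40, 12:40–13:55, 15:50–17:10, 17:20–17:40.
Hassan ∩ Elena: 10:00–10:20, 12:40–13:55.
Common window lengths: 20, 75 min; longest is 75.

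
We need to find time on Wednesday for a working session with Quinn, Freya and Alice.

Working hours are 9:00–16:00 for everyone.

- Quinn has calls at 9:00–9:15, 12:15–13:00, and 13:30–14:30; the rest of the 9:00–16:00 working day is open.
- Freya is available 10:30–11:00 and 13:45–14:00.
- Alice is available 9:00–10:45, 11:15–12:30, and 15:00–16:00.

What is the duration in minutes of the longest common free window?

15 minutes

Quinn free within 09:00–16:00: 09:15–12:15, 13:00–13:30, 14:30–16:00.
Quinn ∩ Freya: 10:30–11:00.
Quinn ∩ Freya ∩ Alice: 10:30–10:45.
Single common window of 15 minutes.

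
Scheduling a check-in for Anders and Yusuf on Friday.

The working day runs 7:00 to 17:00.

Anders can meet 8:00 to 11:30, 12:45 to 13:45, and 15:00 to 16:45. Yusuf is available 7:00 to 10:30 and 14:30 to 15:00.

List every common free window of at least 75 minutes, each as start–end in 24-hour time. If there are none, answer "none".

08:00–10:30

Anders ∩ Yusuf: 08:00–10:30.
Windows ≥ 75 min: 08:00–10:30.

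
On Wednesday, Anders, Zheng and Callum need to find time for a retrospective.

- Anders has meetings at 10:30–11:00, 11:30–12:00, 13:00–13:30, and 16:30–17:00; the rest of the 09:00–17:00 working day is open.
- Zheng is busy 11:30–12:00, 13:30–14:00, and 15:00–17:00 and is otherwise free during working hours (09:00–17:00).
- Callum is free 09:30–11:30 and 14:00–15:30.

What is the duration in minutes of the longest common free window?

Anders free within 09:00–17:00: 09:00–10:30, 11:00–11:30, 12:00–13:00, 13:30–16:30.
Zheng free within 09:00–17:00: 09:00–11:30, 12:00–13:30, 14:00–15:00.
Anders ∩ Zheng: 09:00–10:30, 11:00–11:30, 12:00–13:00, 14:00–15:00.
Anders ∩ Zheng ∩ Callum: 09:30–10:30, 11:00–11:30, 14:00–15:00.
Common window lengths: 60, 30, 60 min; longest is 60.

60 minutes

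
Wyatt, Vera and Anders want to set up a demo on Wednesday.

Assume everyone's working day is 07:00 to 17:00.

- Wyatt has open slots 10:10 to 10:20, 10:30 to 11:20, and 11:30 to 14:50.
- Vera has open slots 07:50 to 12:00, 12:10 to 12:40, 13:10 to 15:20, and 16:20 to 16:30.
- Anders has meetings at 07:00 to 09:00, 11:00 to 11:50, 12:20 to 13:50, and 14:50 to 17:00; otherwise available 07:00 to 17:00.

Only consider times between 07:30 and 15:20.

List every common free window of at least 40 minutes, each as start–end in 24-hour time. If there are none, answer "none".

13:50–14:50

Anders free within 07:00–17:00: 09:00–11:00, 11:50–12:20, 13:50–14:50.
Wyatt ∩ Vera: 10:10–10:20, 10:30–11:20, 11:30–12:00, 12:10–12:40, 13:10–14:50.
Wyatt ∩ Vera ∩ Anders: 10:10–10:20, 10:30–11:00, 11:50–12:00, 12:10–12:20, 13:50–14:50.
Restricted to 07:30–15:20: 10:10–10:20, 10:30–11:00, 11:50–12:00, 12:10–12:20, 13:50–14:50.
Windows ≥ 40 min: 13:50–14:50.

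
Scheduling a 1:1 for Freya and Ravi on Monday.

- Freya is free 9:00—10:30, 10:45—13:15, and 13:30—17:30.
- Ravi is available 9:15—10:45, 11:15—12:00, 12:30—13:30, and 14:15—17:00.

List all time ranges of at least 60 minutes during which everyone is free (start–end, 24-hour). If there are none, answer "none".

Freya ∩ Ravi: 09:15–10:30, 11:15–12:00, 12:30–13:15, 14:15–17:00.
Windows ≥ 60 min: 09:15–10:30, 14:15–17:00.

09:15–10:30, 14:15–17:00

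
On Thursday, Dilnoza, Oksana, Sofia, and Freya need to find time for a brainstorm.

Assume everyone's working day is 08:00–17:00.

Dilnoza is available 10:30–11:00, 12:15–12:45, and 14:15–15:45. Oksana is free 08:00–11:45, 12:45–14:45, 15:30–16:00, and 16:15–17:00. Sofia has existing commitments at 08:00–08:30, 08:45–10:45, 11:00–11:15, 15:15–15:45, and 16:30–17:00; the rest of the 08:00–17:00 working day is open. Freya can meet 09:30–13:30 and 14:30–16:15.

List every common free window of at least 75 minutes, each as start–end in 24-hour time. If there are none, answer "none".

Sofia free within 08:00–17:00: 08:30–08:45, 10:45–11:00, 11:15–15:15, 15:45–16:30.
Dilnoza ∩ Oksana: 10:30–11:00, 14:15–14:45, 15:30–15:45.
Dilnoza ∩ Oksana ∩ Sofia: 10:45–11:00, 14:15–14:45.
Dilnoza ∩ Oksana ∩ Sofia ∩ Freya: 10:45–11:00, 14:30–14:45.
Windows ≥ 75 min: (none).

none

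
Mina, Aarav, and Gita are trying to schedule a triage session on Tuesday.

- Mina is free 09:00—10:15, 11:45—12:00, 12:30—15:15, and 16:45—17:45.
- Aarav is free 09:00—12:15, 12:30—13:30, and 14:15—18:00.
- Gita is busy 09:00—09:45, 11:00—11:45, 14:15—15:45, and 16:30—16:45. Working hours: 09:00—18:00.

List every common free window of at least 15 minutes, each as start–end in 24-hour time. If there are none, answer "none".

09:45–10:15, 11:45–12:00, 12:30–13:30, 16:45–17:45

Gita free within 09:00–18:00: 09:45–11:00, 11:45–14:15, 15:45–16:30, 16:45–18:00.
Mina ∩ Aarav: 09:00–10:15, 11:45–12:00, 12:30–13:30, 14:15–15:15, 16:45–17:45.
Mina ∩ Aarav ∩ Gita: 09:45–10:15, 11:45–12:00, 12:30–13:30, 16:45–17:45.
Windows ≥ 15 min: 09:45–10:15, 11:45–12:00, 12:30–13:30, 16:45–17:45.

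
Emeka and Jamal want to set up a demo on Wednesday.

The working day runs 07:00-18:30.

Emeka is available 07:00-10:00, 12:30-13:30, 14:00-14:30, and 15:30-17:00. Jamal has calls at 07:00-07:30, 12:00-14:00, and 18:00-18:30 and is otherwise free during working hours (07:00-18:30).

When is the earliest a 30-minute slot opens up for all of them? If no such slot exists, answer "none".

Jamal free within 07:00–18:30: 07:30–12:00, 14:00–18:00.
Emeka ∩ Jamal: 07:30–10:00, 14:00–14:30, 15:30–17:00.
Windows ≥ 30 min: 07:30–10:00, 14:00–14:30, 15:30–17:00.
Earliest such window starts at 07:30.

07:30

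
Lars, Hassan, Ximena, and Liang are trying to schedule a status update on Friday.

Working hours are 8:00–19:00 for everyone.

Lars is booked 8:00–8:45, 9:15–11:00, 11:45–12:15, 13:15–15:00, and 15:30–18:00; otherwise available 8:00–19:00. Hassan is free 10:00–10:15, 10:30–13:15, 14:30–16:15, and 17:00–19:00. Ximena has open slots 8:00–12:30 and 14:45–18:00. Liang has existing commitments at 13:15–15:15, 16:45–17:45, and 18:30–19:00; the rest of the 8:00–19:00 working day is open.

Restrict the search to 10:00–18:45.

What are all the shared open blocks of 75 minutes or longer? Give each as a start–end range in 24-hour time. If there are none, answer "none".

Lars free within 08:00–19:00: 08:45–09:15, 11:00–11:45, 12:15–13:15, 15:00–15:30, 18:00–19:00.
Liang free within 08:00–19:00: 08:00–13:15, 15:15–16:45, 17:45–18:30.
Lars ∩ Hassan: 11:00–11:45, 12:15–13:15, 15:00–15:30, 18:00–19:00.
Lars ∩ Hassan ∩ Ximena: 11:00–11:45, 12:15–12:30, 15:00–15:30.
Lars ∩ Hassan ∩ Ximena ∩ Liang: 11:00–11:45, 12:15–12:30, 15:15–15:30.
Restricted to 10:00–18:45: 11:00–11:45, 12:15–12:30, 15:15–15:30.
Windows ≥ 75 min: (none).

none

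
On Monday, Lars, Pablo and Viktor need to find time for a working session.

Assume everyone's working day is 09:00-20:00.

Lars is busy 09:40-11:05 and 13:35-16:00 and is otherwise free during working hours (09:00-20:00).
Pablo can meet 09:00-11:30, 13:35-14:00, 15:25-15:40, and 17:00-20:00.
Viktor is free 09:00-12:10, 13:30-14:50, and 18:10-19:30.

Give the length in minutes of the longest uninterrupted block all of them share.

Lars free within 09:00–20:00: 09:00–09:40, 11:05–13:35, 16:00–20:00.
Lars ∩ Pablo: 09:00–09:40, 11:05–11:30, 17:00–20:00.
Lars ∩ Pablo ∩ Viktor: 09:00–09:40, 11:05–11:30, 18:10–19:30.
Common window lengths: 40, 25, 80 min; longest is 80.

80 minutes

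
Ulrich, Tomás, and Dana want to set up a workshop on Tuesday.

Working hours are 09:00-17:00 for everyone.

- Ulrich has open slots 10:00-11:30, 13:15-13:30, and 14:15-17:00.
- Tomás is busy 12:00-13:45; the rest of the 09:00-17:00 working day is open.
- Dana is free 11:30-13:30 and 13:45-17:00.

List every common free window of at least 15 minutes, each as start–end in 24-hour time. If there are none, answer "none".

Tomás free within 09:00–17:00: 09:00–12:00, 13:45–17:00.
Ulrich ∩ Tomás: 10:00–11:30, 14:15–17:00.
Ulrich ∩ Tomás ∩ Dana: 14:15–17:00.
Windows ≥ 15 min: 14:15–17:00.

14:15–17:00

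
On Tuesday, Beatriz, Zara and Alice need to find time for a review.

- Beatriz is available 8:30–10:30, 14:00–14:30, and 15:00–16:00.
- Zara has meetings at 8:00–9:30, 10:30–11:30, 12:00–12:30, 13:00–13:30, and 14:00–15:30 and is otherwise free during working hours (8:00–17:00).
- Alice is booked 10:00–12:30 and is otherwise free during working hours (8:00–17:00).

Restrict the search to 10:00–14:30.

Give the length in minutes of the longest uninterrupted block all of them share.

0 minutes

Zara free within 08:00–17:00: 09:30–10:30, 11:30–12:00, 12:30–13:00, 13:30–14:00, 15:30–17:00.
Alice free within 08:00–17:00: 08:00–10:00, 12:30–17:00.
Beatriz ∩ Zara: 09:30–10:30, 15:30–16:00.
Beatriz ∩ Zara ∩ Alice: 09:30–10:00, 15:30–16:00.
Restricted to 10:00–14:30: (none).
No common window.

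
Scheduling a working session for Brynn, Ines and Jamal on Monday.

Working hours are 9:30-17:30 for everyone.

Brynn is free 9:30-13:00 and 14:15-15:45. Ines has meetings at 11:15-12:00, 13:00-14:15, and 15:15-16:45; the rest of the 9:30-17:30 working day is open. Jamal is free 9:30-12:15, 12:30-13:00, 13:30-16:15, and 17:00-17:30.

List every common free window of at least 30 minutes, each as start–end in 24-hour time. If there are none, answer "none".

09:30–11:15, 12:30–13:00, 14:15–15:15

Ines free within 09:30–17:30: 09:30–11:15, 12:00–13:00, 14:15–15:15, 16:45–17:30.
Brynn ∩ Ines: 09:30–11:15, 12:00–13:00, 14:15–15:15.
Brynn ∩ Ines ∩ Jamal: 09:30–11:15, 12:00–12:15, 12:30–13:00, 14:15–15:15.
Windows ≥ 30 min: 09:30–11:15, 12:30–13:00, 14:15–15:15.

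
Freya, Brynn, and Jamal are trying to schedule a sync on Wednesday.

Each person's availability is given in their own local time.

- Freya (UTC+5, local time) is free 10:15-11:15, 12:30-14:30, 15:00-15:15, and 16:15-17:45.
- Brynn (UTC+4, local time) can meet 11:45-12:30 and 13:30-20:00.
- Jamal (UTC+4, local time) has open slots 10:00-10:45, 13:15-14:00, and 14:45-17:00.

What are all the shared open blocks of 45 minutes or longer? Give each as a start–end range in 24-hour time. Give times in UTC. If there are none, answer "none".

Freya → UTC: 05:15–06:15, 07:30–09:30, 10:00–10:15, 11:15–12:45.
Brynn → UTC: 07:45–08:30, 09:30–16:00.
Jamal → UTC: 06:00–06:45, 09:15–10:00, 10:45–13:00.
Freya ∩ Brynn: 07:45–08:30, 10:00–10:15, 11:15–12:45.
Freya ∩ Brynn ∩ Jamal: 11:15–12:45.
Windows ≥ 45 min: 11:15–12:45.

11:15–12:45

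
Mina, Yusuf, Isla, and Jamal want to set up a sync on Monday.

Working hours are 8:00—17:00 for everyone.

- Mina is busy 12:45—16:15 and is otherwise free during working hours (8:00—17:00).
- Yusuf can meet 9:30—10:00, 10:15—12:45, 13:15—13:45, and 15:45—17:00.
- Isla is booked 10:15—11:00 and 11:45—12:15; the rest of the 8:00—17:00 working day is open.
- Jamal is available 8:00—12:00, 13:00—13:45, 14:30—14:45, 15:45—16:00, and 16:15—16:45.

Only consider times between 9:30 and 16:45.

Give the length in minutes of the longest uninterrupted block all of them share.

Mina free within 08:00–17:00: 08:00–12:45, 16:15–17:00.
Isla free within 08:00–17:00: 08:00–10:15, 11:00–11:45, 12:15–17:00.
Mina ∩ Yusuf: 09:30–10:00, 10:15–12:45, 16:15–17:00.
Mina ∩ Yusuf ∩ Isla: 09:30–10:00, 11:00–11:45, 12:15–12:45, 16:15–17:00.
Mina ∩ Yusuf ∩ Isla ∩ Jamal: 09:30–10:00, 11:00–11:45, 16:15–16:45.
Restricted to 09:30–16:45: 09:30–10:00, 11:00–11:45, 16:15–16:45.
Common window lengths: 30, 45, 30 min; longest is 45.

45 minutes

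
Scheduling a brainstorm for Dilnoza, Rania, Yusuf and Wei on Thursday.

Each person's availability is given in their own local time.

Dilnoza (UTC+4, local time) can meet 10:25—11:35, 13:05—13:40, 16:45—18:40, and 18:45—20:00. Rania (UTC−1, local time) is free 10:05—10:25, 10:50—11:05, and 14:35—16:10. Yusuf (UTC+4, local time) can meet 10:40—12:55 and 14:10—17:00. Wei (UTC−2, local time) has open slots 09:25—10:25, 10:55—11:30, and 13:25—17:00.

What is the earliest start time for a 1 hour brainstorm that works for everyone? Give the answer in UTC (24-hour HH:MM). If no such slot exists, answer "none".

none

Dilnoza → UTC: 06:25–07:35, 09:05–09:40, 12:45–14:40, 14:45–16:00.
Rania → UTC: 11:05–11:25, 11:50–12:05, 15:35–17:10.
Yusuf → UTC: 06:40–08:55, 10:10–13:00.
Wei → UTC: 11:25–12:25, 12:55–13:30, 15:25–19:00.
Dilnoza ∩ Rania: 15:35–16:00.
Dilnoza ∩ Rania ∩ Yusuf: (none).
Dilnoza ∩ Rania ∩ Yusuf ∩ Wei: (none).
Windows ≥ 60 min: (none).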